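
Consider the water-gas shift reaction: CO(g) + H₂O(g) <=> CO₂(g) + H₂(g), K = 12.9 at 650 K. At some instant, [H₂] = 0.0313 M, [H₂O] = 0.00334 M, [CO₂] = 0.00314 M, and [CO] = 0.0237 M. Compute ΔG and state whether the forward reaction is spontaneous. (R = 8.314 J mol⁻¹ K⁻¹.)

ΔG = -12.7 kJ/mol; the forward reaction is spontaneous

Q = [CO₂]·[H₂] / ([CO]·[H₂O]) = (0.00314)·(0.0313) / ((0.0237)·(0.00334)) = 1.24
ΔG = RT ln(Q/K) = (8.314 J mol⁻¹ K⁻¹)(650 K) × ln(1.24/12.9)
   = (5.404 kJ/mol)(-2.342) = -12.7 kJ/mol
ΔG < 0, so the forward reaction is spontaneous (proceeds forward).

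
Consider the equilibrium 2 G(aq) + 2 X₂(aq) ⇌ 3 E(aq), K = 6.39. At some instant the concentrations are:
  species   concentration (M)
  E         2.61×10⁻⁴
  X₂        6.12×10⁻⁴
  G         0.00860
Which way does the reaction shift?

Q = [E]³ / ([G]²·[X₂]²) = (2.61×10⁻⁴)³ / ((0.00860)²·(6.12×10⁻⁴)²) = 0.642
Q = 0.642 < K = 6.39, so the forward reaction proceeds.

to the right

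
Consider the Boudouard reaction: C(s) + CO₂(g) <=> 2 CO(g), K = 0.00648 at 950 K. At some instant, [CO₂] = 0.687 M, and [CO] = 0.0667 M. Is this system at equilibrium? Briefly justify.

(C is a pure solid — omitted from Q.)
Q = [CO]² / [CO₂] = (0.0667)² / (0.687) = 0.00648
Q = 0.00648 = K; the system is at equilibrium.

yes, at equilibrium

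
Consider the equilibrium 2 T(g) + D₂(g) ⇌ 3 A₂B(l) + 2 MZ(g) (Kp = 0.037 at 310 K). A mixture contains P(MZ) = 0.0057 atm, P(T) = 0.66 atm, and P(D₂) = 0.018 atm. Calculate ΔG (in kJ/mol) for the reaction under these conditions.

ΔG = -5.64 kJ/mol

(A₂B is a pure liquid — omitted from Qp.)
Qp = P(MZ)² / (P(T)²·P(D₂)) = (0.0057)² / ((0.66)²·(0.018)) = 0.00414
ΔG = RT ln(Qp/Kp) = (8.314 J mol⁻¹ K⁻¹)(310 K) × ln(0.00414/0.037)
   = (2.577 kJ/mol)(-2.190) = -5.64 kJ/mol
ΔG < 0, so the forward reaction is spontaneous (proceeds forward).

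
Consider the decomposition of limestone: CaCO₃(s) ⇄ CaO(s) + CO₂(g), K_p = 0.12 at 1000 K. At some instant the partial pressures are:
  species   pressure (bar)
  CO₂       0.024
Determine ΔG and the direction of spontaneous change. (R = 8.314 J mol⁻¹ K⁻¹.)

ΔG = -13.4 kJ/mol; the forward reaction is spontaneous

(CaCO₃, CaO are pure solids — omitted from Q_p.)
Q_p = P(CO₂) = 0.0240
ΔG = RT ln(Q_p/K_p) = (8.314 J mol⁻¹ K⁻¹)(1000 K) × ln(0.0240/0.12)
   = (8.314 kJ/mol)(-1.609) = -13.4 kJ/mol
ΔG < 0, so the forward reaction is spontaneous (proceeds forward).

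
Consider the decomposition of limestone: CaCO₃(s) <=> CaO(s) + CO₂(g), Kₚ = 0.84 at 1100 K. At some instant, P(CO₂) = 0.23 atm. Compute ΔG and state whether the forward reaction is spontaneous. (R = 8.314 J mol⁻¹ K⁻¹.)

ΔG = -11.8 kJ/mol; the forward reaction is spontaneous

(CaCO₃, CaO are pure solids — omitted from Qₚ.)
Qₚ = P(CO₂) = 0.230
ΔG = RT ln(Qₚ/Kₚ) = (8.314 J mol⁻¹ K⁻¹)(1100 K) × ln(0.230/0.84)
   = (9.145 kJ/mol)(-1.295) = -11.8 kJ/mol
ΔG < 0, so the forward reaction is spontaneous (proceeds forward).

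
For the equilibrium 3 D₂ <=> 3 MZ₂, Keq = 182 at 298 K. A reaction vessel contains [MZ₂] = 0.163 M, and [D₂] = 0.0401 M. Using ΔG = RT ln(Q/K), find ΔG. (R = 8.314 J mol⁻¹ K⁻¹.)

ΔG = -2.47 kJ/mol

Q = [MZ₂]³ / [D₂]³ = (0.163)³ / (0.0401)³ = 67.2
ΔG = RT ln(Q/Keq) = (8.314 J mol⁻¹ K⁻¹)(298 K) × ln(67.2/182)
   = (2.478 kJ/mol)(-0.9963) = -2.47 kJ/mol
ΔG < 0, so the forward reaction is spontaneous (proceeds forward).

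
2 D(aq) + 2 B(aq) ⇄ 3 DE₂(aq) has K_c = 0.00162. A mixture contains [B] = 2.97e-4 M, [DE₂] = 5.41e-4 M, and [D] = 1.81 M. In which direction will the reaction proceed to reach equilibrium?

to the right

Q_c = [DE₂]³ / ([D]²·[B]²) = (5.41e-4)³ / ((1.81)²·(2.97e-4)²) = 5.48e-4
Q_c = 5.48e-4 < K_c = 0.00162, so the forward reaction proceeds.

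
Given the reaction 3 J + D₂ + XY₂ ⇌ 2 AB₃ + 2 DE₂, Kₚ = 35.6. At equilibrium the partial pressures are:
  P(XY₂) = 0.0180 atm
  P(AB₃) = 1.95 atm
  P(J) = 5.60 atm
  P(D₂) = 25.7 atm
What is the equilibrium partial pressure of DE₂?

At equilibrium, Kₚ = P(AB₃)²·P(DE₂)² / (P(J)³·P(D₂)·P(XY₂)) = 35.6.
(1.95)²·(P(DE₂))² / ((5.60)³·(25.7)·(0.0180)) = 35.6
P(DE₂)² = 761 ⇒ P(DE₂) = 27.6 atm

P(DE₂) = 27.6 atm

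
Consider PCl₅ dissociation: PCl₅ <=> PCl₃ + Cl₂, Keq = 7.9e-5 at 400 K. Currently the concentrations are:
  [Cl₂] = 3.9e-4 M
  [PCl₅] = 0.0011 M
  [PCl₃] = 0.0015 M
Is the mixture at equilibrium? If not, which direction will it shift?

Q = [PCl₃]·[Cl₂] / [PCl₅] = (0.0015)·(3.9e-4) / (0.0011) = 5.3e-4
Q = 5.3e-4 > Keq = 7.9e-5: net reverse reaction.

no; Q > K, reaction proceeds in reverse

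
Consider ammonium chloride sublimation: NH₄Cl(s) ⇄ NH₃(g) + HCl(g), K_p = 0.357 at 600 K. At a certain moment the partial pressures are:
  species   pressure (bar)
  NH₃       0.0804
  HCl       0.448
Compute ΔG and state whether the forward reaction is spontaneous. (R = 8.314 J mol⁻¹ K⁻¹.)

(NH₄Cl is a pure solid — omitted from Q_p.)
Q_p = P(NH₃)·P(HCl) = (0.0804)·(0.448) = 0.0360
ΔG = RT ln(Q_p/K_p) = (8.314 J mol⁻¹ K⁻¹)(600 K) × ln(0.0360/0.357)
   = (4.988 kJ/mol)(-2.294) = -11.4 kJ/mol
ΔG < 0, so the forward reaction is spontaneous (proceeds forward).

ΔG = -11.4 kJ/mol; the forward reaction is spontaneous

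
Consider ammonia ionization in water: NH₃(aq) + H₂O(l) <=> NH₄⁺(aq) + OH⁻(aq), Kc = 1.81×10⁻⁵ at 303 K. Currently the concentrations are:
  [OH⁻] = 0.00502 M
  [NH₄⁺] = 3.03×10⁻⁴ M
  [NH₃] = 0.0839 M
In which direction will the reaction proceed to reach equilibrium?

(H₂O is a pure liquid — omitted from Qc.)
Qc = [NH₄⁺]·[OH⁻] / [NH₃] = (3.03×10⁻⁴)·(0.00502) / (0.0839) = 1.81×10⁻⁵
Qc = 1.81×10⁻⁵ = Kc, so the system is already at equilibrium.

no net change (already at equilibrium)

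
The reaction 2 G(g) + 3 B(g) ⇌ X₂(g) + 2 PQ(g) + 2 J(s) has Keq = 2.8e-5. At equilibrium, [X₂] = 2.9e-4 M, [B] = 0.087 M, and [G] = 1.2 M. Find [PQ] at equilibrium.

(J is a pure solid — omitted from Keq.)
At equilibrium, Keq = [X₂]·[PQ]² / ([G]²·[B]³) = 2.8e-5.
(2.9e-4)·([PQ])² / ((1.2)²·(0.087)³) = 2.8e-5
[PQ]² = 9.16e-5 ⇒ [PQ] = 0.0096 M

[PQ] = 0.0096 M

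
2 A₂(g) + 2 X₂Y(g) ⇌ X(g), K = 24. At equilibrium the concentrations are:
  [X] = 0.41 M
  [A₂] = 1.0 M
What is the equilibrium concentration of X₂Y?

[X₂Y] = 0.13 M

At equilibrium, K = [X] / ([A₂]²·[X₂Y]²) = 24.
(0.41) / ((1.0)²·([X₂Y])²) = 24
[X₂Y]² = 0.0171 ⇒ [X₂Y] = 0.13 M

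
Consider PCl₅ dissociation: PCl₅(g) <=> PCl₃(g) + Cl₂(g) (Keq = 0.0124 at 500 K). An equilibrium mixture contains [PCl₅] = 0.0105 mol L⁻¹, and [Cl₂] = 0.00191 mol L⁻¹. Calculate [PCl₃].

At equilibrium, Keq = [PCl₃]·[Cl₂] / [PCl₅] = 0.0124.
([PCl₃])·(0.00191) / (0.0105) = 0.0124
[PCl₃] = 0.0682 mol L⁻¹

[PCl₃] = 0.0682 mol L⁻¹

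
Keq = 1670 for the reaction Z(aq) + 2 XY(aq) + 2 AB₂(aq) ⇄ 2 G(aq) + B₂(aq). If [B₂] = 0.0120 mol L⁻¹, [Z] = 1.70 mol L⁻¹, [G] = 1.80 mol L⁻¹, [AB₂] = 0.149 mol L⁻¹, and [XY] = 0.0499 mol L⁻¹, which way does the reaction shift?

Q = [G]²·[B₂] / ([Z]·[XY]²·[AB₂]²) = (1.80)²·(0.0120) / ((1.70)·(0.0499)²·(0.149)²) = 414
Q = 414 < Keq = 1670, so the forward reaction proceeds.

in the forward direction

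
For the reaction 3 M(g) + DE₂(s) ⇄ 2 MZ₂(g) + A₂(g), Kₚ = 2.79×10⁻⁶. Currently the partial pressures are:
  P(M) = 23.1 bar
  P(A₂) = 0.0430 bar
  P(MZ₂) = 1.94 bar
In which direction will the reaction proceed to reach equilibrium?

(DE₂ is a pure solid — omitted from Qₚ.)
Qₚ = P(MZ₂)²·P(A₂) / P(M)³ = (1.94)²·(0.0430) / (23.1)³ = 1.31×10⁻⁵
Qₚ = 1.31×10⁻⁵ > Kₚ = 2.79×10⁻⁶, so the reverse reaction proceeds.

toward reactants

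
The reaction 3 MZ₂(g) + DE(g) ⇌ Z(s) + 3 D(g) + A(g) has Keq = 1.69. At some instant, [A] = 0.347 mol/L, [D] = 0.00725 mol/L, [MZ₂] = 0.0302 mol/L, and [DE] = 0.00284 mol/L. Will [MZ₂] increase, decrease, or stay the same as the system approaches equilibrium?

stay the same

(Z is a pure solid — omitted from Q.)
Q = [D]³·[A] / ([MZ₂]³·[DE]) = (0.00725)³·(0.347) / ((0.0302)³·(0.00284)) = 1.69
Q = 1.69 = Keq; the system is at equilibrium.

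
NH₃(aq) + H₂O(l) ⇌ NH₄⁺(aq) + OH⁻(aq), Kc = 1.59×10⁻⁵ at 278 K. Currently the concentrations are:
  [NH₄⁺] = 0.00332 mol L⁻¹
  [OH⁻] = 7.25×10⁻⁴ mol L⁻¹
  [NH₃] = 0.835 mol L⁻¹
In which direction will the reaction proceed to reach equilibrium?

(H₂O is a pure liquid — omitted from Qc.)
Qc = [NH₄⁺]·[OH⁻] / [NH₃] = (0.00332)·(7.25×10⁻⁴) / (0.835) = 2.88×10⁻⁶
Qc = 2.88×10⁻⁶ < Kc = 1.59×10⁻⁵, so the forward reaction proceeds.

to the right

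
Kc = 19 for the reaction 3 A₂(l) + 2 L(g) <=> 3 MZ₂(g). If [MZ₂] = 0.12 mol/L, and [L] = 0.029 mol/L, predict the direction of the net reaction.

(A₂ is a pure liquid — omitted from Qc.)
Qc = [MZ₂]³ / [L]² = (0.12)³ / (0.029)² = 2.1
Qc = 2.1 < Kc = 19, so the forward reaction proceeds.

to the right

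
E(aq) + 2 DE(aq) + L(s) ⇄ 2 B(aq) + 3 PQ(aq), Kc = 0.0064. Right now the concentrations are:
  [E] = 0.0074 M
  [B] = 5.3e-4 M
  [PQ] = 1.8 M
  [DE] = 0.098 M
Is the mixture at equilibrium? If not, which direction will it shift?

(L is a pure solid — omitted from Qc.)
Qc = [B]²·[PQ]³ / ([E]·[DE]²) = (5.3e-4)²·(1.8)³ / ((0.0074)·(0.098)²) = 0.023
Qc = 0.023 > Kc = 0.0064: net reverse reaction.

no; Q > K, reaction proceeds in reverse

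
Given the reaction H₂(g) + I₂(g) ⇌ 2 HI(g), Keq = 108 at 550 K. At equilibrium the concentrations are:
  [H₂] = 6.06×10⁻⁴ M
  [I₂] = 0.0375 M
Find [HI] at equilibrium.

At equilibrium, Keq = [HI]² / ([H₂]·[I₂]) = 108.
([HI])² / ((6.06×10⁻⁴)·(0.0375)) = 108
[HI]² = 0.00245 ⇒ [HI] = 0.0495 M

[HI] = 0.0495 M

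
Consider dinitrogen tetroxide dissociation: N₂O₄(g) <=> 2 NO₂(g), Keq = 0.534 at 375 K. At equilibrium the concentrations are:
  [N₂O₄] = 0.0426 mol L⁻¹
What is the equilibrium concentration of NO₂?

[NO₂] = 0.151 mol L⁻¹

At equilibrium, Keq = [NO₂]² / [N₂O₄] = 0.534.
([NO₂])² / (0.0426) = 0.534
[NO₂]² = 0.0227 ⇒ [NO₂] = 0.151 mol L⁻¹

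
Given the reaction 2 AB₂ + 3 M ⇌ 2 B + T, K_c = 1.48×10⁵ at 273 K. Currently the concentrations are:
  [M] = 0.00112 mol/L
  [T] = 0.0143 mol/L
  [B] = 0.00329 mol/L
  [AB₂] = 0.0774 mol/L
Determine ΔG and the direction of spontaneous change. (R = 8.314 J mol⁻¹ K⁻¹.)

ΔG = -4.73 kJ/mol; the forward reaction is spontaneous

Q_c = [B]²·[T] / ([AB₂]²·[M]³) = (0.00329)²·(0.0143) / ((0.0774)²·(0.00112)³) = 18400
ΔG = RT ln(Q_c/K_c) = (8.314 J mol⁻¹ K⁻¹)(273 K) × ln(18400/1.48×10⁵)
   = (2.270 kJ/mol)(-2.085) = -4.73 kJ/mol
ΔG < 0, so the forward reaction is spontaneous (proceeds forward).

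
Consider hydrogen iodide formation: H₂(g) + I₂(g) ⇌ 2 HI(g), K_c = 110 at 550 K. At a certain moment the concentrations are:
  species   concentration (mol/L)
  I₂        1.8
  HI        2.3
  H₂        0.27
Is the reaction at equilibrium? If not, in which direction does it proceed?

Q_c = [HI]² / ([H₂]·[I₂]) = (2.3)² / ((0.27)·(1.8)) = 11
Q_c = 11 < K_c = 110, so the forward reaction proceeds.

toward products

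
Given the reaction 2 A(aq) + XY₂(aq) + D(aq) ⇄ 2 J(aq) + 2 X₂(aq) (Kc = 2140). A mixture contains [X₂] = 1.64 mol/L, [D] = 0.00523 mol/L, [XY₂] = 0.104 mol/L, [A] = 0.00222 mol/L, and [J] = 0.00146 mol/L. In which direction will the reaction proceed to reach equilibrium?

neither direction; the system is at equilibrium

Qc = [J]²·[X₂]² / ([A]²·[XY₂]·[D]) = (0.00146)²·(1.64)² / ((0.00222)²·(0.104)·(0.00523)) = 2140
Qc = 2140 = Kc, so the system is already at equilibrium.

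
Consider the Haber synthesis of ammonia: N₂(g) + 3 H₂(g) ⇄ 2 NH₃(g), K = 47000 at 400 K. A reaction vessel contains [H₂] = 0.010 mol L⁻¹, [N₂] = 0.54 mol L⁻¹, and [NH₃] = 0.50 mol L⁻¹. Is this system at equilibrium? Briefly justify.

Q = [NH₃]² / ([N₂]·[H₂]³) = (0.50)² / ((0.54)·(0.010)³) = 4.6e5
Q = 4.6e5 > K = 47000: net reverse reaction.

no; Q > K, reaction proceeds in reverse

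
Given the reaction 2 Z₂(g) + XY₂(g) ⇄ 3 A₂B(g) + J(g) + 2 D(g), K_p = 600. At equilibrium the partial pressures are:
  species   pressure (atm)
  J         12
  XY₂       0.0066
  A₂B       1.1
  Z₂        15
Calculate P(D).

P(D) = 7.5 atm

At equilibrium, K_p = P(A₂B)³·P(J)·P(D)² / (P(Z₂)²·P(XY₂)) = 600.
(1.1)³·(12)·(P(D))² / ((15)²·(0.0066)) = 600
P(D)² = 55.8 ⇒ P(D) = 7.5 atm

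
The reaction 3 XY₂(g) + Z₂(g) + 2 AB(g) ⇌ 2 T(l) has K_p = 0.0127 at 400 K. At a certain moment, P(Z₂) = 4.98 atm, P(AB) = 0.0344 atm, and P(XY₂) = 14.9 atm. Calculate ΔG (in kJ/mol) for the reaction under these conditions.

(T is a pure liquid — omitted from Q_p.)
Q_p = 1 / (P(XY₂)³·P(Z₂)·P(AB)²) = 1 / ((14.9)³·(4.98)·(0.0344)²) = 0.0513
ΔG = RT ln(Q_p/K_p) = (8.314 J mol⁻¹ K⁻¹)(400 K) × ln(0.0513/0.0127)
   = (3.326 kJ/mol)(1.396) = 4.64 kJ/mol
ΔG > 0, so the forward reaction is non-spontaneous (proceeds in reverse).

ΔG = 4.64 kJ/mol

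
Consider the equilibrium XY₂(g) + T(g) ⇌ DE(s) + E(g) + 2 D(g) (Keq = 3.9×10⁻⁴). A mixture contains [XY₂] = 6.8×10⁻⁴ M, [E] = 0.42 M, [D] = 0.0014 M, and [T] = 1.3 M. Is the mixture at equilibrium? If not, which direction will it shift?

(DE is a pure solid — omitted from Q.)
Q = [E]·[D]² / ([XY₂]·[T]) = (0.42)·(0.0014)² / ((6.8×10⁻⁴)·(1.3)) = 9.3×10⁻⁴
Q = 9.3×10⁻⁴ > Keq = 3.9×10⁻⁴: net reverse reaction.

no; Q > K, reaction proceeds in reverse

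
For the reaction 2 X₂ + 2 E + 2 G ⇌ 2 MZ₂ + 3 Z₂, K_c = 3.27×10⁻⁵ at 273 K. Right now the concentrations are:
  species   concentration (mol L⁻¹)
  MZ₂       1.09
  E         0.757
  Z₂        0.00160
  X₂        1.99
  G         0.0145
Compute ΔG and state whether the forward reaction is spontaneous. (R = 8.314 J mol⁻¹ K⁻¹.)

Q_c = [MZ₂]²·[Z₂]³ / ([X₂]²·[E]²·[G]²) = (1.09)²·(0.00160)³ / ((1.99)²·(0.757)²·(0.0145)²) = 1.02×10⁻⁵
ΔG = RT ln(Q_c/K_c) = (8.314 J mol⁻¹ K⁻¹)(273 K) × ln(1.02×10⁻⁵/3.27×10⁻⁵)
   = (2.270 kJ/mol)(-1.165) = -2.64 kJ/mol
ΔG < 0, so the forward reaction is spontaneous (proceeds forward).

ΔG = -2.64 kJ/mol; the forward reaction is spontaneous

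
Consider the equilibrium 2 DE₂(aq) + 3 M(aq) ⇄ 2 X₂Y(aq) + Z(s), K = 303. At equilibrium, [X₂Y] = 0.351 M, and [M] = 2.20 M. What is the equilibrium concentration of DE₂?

[DE₂] = 0.00618 M

(Z is a pure solid — omitted from K.)
At equilibrium, K = [X₂Y]² / ([DE₂]²·[M]³) = 303.
(0.351)² / (([DE₂])²·(2.20)³) = 303
[DE₂]² = 3.82×10⁻⁵ ⇒ [DE₂] = 0.00618 M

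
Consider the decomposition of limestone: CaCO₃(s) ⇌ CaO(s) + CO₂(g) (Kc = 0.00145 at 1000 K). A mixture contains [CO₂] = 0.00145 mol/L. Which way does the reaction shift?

no net change (already at equilibrium)

(CaCO₃, CaO are pure solids — omitted from Qc.)
Qc = [CO₂] = 0.00145
Qc = 0.00145 = Kc, so the system is already at equilibrium.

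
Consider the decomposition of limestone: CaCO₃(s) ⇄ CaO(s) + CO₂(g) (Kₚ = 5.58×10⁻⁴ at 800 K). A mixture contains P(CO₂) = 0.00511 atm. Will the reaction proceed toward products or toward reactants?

(CaCO₃, CaO are pure solids — omitted from Qₚ.)
Qₚ = P(CO₂) = 0.00511
Qₚ = 0.00511 > Kₚ = 5.58×10⁻⁴, so the reverse reaction proceeds.

to the left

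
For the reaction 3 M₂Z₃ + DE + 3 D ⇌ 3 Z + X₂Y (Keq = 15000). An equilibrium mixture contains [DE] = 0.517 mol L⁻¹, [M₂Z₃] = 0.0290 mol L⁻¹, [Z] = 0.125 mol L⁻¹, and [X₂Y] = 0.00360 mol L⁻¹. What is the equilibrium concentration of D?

[D] = 0.0334 mol L⁻¹

At equilibrium, Keq = [Z]³·[X₂Y] / ([M₂Z₃]³·[DE]·[D]³) = 15000.
(0.125)³·(0.00360) / ((0.0290)³·(0.517)·([D])³) = 15000
[D]³ = 3.72e-5 ⇒ [D] = 0.0334 mol L⁻¹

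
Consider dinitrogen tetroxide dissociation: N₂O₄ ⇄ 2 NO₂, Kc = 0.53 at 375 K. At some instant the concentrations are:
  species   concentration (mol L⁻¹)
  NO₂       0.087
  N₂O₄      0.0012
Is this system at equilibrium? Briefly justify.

Qc = [NO₂]² / [N₂O₄] = (0.087)² / (0.0012) = 6.3
Qc = 6.3 > Kc = 0.53: net reverse reaction.

no; Q > K, reaction proceeds in reverse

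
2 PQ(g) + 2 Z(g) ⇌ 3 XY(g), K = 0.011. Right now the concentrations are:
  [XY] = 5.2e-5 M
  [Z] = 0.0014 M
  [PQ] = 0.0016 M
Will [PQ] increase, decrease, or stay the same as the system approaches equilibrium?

Q = [XY]³ / ([PQ]²·[Z]²) = (5.2e-5)³ / ((0.0016)²·(0.0014)²) = 0.028
Q = 0.028 > K = 0.011: net reverse reaction.
PQ is a reactant, so it increases.

increase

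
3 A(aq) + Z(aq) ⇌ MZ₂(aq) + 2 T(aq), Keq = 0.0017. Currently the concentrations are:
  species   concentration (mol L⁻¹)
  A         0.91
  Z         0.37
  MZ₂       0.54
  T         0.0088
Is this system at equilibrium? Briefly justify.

Q = [MZ₂]·[T]² / ([A]³·[Z]) = (0.54)·(0.0088)² / ((0.91)³·(0.37)) = 1.5e-4
Q = 1.5e-4 < Keq = 0.0017: net forward reaction.

no; Q < K, reaction proceeds forward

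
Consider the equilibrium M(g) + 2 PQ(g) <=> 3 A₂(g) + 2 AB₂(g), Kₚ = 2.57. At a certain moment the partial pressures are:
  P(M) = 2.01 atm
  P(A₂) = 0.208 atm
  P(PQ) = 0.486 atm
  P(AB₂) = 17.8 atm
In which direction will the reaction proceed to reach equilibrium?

toward reactants

Qₚ = P(A₂)³·P(AB₂)² / (P(M)·P(PQ)²) = (0.208)³·(17.8)² / ((2.01)·(0.486)²) = 6.01
Qₚ = 6.01 > Kₚ = 2.57, so the reverse reaction proceeds.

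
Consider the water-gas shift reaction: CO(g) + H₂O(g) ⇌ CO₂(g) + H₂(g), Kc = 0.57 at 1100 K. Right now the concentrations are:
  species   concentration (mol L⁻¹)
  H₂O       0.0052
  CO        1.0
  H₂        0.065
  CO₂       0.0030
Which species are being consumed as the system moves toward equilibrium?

Qc = [CO₂]·[H₂] / ([CO]·[H₂O]) = (0.0030)·(0.065) / ((1.0)·(0.0052)) = 0.038
Qc = 0.038 < Kc = 0.57: net forward reaction.

CO, H₂O (reactants)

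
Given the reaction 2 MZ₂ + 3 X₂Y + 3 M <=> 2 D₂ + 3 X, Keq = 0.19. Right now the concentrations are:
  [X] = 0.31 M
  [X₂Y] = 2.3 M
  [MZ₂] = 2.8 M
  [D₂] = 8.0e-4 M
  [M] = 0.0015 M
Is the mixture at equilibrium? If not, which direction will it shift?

no; Q < K, reaction proceeds forward

Q = [D₂]²·[X]³ / ([MZ₂]²·[X₂Y]³·[M]³) = (8.0e-4)²·(0.31)³ / ((2.8)²·(2.3)³·(0.0015)³) = 0.059
Q = 0.059 < Keq = 0.19: net forward reaction.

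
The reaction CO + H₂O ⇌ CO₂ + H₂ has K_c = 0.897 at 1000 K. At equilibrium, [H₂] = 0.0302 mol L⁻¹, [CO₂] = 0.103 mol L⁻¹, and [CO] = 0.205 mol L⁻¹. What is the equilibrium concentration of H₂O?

At equilibrium, K_c = [CO₂]·[H₂] / ([CO]·[H₂O]) = 0.897.
(0.103)·(0.0302) / ((0.205)·([H₂O])) = 0.897
[H₂O] = 0.0169 mol L⁻¹

[H₂O] = 0.0169 mol L⁻¹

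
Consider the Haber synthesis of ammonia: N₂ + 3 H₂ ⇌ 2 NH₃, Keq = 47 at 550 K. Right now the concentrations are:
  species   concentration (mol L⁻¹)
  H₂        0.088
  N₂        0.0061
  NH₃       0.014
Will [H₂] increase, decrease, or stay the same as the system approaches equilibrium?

stay the same

Q = [NH₃]² / ([N₂]·[H₂]³) = (0.014)² / ((0.0061)·(0.088)³) = 47
Q = 47 = Keq; the system is at equilibrium.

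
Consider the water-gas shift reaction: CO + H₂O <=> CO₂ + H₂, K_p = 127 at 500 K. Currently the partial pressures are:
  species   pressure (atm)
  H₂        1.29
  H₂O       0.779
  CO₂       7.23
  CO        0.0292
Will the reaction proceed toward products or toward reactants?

Q_p = P(CO₂)·P(H₂) / (P(CO)·P(H₂O)) = (7.23)·(1.29) / ((0.0292)·(0.779)) = 410
Q_p = 410 > K_p = 127, so the reverse reaction proceeds.

reverse (toward reactants)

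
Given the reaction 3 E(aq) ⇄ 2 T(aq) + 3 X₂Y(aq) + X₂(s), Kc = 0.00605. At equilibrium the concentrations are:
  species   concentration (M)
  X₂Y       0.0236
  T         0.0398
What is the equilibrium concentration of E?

(X₂ is a pure solid — omitted from Kc.)
At equilibrium, Kc = [T]²·[X₂Y]³ / [E]³ = 0.00605.
(0.0398)²·(0.0236)³ / ([E])³ = 0.00605
[E]³ = 3.44e-6 ⇒ [E] = 0.0151 M

[E] = 0.0151 M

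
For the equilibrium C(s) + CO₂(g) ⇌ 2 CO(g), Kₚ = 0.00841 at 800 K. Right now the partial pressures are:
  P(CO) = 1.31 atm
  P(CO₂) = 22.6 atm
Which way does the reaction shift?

(C is a pure solid — omitted from Qₚ.)
Qₚ = P(CO)² / P(CO₂) = (1.31)² / (22.6) = 0.0759
Qₚ = 0.0759 > Kₚ = 0.00841, so the reverse reaction proceeds.

toward reactants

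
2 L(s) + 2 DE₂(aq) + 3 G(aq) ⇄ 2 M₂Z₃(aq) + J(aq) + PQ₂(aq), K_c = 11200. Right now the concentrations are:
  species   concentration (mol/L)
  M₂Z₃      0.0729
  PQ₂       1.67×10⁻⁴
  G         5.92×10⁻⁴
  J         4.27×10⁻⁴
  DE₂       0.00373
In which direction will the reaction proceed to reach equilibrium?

to the left

(L is a pure solid — omitted from Q_c.)
Q_c = [M₂Z₃]²·[J]·[PQ₂] / ([DE₂]²·[G]³) = (0.0729)²·(4.27×10⁻⁴)·(1.67×10⁻⁴) / ((0.00373)²·(5.92×10⁻⁴)³) = 1.31×10⁵
Q_c = 1.31×10⁵ > K_c = 11200, so the reverse reaction proceeds.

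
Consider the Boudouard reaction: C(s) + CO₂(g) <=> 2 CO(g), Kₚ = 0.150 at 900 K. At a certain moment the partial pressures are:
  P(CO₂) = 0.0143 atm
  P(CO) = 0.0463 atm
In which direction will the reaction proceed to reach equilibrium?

neither direction; the system is at equilibrium

(C is a pure solid — omitted from Qₚ.)
Qₚ = P(CO)² / P(CO₂) = (0.0463)² / (0.0143) = 0.150
Qₚ = 0.150 = Kₚ, so the system is already at equilibrium.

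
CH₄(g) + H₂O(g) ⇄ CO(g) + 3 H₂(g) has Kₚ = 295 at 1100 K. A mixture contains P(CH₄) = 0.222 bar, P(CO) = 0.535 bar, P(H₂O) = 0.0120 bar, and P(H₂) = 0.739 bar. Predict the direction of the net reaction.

toward products

Qₚ = P(CO)·P(H₂)³ / (P(CH₄)·P(H₂O)) = (0.535)·(0.739)³ / ((0.222)·(0.0120)) = 81.0
Qₚ = 81.0 < Kₚ = 295, so the forward reaction proceeds.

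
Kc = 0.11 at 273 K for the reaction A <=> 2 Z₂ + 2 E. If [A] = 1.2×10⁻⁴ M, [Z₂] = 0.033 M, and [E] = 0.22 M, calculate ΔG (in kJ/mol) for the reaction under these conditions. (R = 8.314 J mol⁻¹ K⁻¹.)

Qc = [Z₂]²·[E]² / [A] = (0.033)²·(0.22)² / (1.2×10⁻⁴) = 0.439
ΔG = RT ln(Qc/Kc) = (8.314 J mol⁻¹ K⁻¹)(273 K) × ln(0.439/0.11)
   = (2.270 kJ/mol)(1.384) = 3.14 kJ/mol
ΔG > 0, so the forward reaction is non-spontaneous (proceeds in reverse).

ΔG = 3.14 kJ/mol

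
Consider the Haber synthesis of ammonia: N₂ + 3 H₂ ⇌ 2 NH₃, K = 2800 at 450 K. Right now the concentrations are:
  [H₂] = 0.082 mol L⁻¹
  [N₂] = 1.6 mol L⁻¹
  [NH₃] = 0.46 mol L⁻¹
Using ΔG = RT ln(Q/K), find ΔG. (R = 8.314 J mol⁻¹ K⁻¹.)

Q = [NH₃]² / ([N₂]·[H₂]³) = (0.46)² / ((1.6)·(0.082)³) = 240
ΔG = RT ln(Q/K) = (8.314 J mol⁻¹ K⁻¹)(450 K) × ln(240/2800)
   = (3.741 kJ/mol)(-2.457) = -9.19 kJ/mol
ΔG < 0, so the forward reaction is spontaneous (proceeds forward).

ΔG = -9.19 kJ/mol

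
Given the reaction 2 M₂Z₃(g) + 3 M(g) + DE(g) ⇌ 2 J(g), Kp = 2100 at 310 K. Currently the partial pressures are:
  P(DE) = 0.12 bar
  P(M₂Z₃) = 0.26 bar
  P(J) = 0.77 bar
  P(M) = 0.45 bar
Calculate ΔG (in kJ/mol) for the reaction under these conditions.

Qp = P(J)² / (P(M₂Z₃)²·P(M)³·P(DE)) = (0.77)² / ((0.26)²·(0.45)³·(0.12)) = 802
ΔG = RT ln(Qp/Kp) = (8.314 J mol⁻¹ K⁻¹)(310 K) × ln(802/2100)
   = (2.577 kJ/mol)(-0.9626) = -2.48 kJ/mol
ΔG < 0, so the forward reaction is spontaneous (proceeds forward).

ΔG = -2.48 kJ/mol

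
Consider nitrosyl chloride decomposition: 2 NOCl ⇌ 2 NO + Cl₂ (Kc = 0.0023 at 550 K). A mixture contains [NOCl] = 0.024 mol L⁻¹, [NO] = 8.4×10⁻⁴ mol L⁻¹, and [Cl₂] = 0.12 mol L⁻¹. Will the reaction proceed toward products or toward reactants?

in the forward direction

Qc = [NO]²·[Cl₂] / [NOCl]² = (8.4×10⁻⁴)²·(0.12) / (0.024)² = 1.5×10⁻⁴
Qc = 1.5×10⁻⁴ < Kc = 0.0023, so the forward reaction proceeds.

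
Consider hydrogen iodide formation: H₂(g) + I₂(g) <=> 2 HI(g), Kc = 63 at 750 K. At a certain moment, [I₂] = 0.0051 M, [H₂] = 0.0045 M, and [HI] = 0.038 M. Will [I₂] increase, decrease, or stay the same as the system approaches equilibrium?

Qc = [HI]² / ([H₂]·[I₂]) = (0.038)² / ((0.0045)·(0.0051)) = 63
Qc = 63 = Kc; the system is at equilibrium.

stay the same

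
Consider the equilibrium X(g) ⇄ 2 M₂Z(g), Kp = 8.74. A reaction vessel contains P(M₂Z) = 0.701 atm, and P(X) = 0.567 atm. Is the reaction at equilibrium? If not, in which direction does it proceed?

Qp = P(M₂Z)² / P(X) = (0.701)² / (0.567) = 0.867
Qp = 0.867 < Kp = 8.74, so the forward reaction proceeds.

in the forward direction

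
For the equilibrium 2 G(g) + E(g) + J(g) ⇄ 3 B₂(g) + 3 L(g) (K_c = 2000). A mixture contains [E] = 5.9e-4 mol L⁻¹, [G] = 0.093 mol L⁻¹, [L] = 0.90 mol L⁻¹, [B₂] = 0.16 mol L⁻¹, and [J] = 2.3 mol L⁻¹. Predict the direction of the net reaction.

in the forward direction

Q_c = [B₂]³·[L]³ / ([G]²·[E]·[J]) = (0.16)³·(0.90)³ / ((0.093)²·(5.9e-4)·(2.3)) = 250
Q_c = 250 < K_c = 2000, so the forward reaction proceeds.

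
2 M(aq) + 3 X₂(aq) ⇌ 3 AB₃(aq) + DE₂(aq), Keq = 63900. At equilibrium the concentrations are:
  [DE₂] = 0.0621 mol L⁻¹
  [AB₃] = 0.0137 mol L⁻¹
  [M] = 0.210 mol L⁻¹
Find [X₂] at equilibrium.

[X₂] = 3.84×10⁻⁴ mol L⁻¹

At equilibrium, Keq = [AB₃]³·[DE₂] / ([M]²·[X₂]³) = 63900.
(0.0137)³·(0.0621) / ((0.210)²·([X₂])³) = 63900
[X₂]³ = 5.67×10⁻¹¹ ⇒ [X₂] = 3.84×10⁻⁴ mol L⁻¹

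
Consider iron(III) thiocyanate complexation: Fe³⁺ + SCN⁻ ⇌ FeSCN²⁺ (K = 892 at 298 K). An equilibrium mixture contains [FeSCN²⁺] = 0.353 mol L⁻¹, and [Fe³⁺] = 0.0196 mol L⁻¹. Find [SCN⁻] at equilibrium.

[SCN⁻] = 0.0202 mol L⁻¹

At equilibrium, K = [FeSCN²⁺] / ([Fe³⁺]·[SCN⁻]) = 892.
(0.353) / ((0.0196)·([SCN⁻])) = 892
[SCN⁻] = 0.0202 mol L⁻¹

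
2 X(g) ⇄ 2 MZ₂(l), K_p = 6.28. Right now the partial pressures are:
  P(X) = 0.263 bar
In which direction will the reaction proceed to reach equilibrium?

to the left

(MZ₂ is a pure liquid — omitted from Q_p.)
Q_p = 1 / P(X)² = 1 / (0.263)² = 14.5
Q_p = 14.5 > K_p = 6.28, so the reverse reaction proceeds.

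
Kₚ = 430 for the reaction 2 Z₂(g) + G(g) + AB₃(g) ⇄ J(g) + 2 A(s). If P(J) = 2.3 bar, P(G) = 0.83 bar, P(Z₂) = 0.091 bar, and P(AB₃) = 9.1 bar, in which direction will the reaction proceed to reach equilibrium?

(A is a pure solid — omitted from Qₚ.)
Qₚ = P(J) / (P(Z₂)²·P(G)·P(AB₃)) = (2.3) / ((0.091)²·(0.83)·(9.1)) = 37
Qₚ = 37 < Kₚ = 430, so the forward reaction proceeds.

forward (toward products)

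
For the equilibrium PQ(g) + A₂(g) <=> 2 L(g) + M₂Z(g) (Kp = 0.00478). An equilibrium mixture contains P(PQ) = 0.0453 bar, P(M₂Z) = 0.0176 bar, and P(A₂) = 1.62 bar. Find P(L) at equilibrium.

At equilibrium, Kp = P(L)²·P(M₂Z) / (P(PQ)·P(A₂)) = 0.00478.
(P(L))²·(0.0176) / ((0.0453)·(1.62)) = 0.00478
P(L)² = 0.0199 ⇒ P(L) = 0.141 bar

P(L) = 0.141 bar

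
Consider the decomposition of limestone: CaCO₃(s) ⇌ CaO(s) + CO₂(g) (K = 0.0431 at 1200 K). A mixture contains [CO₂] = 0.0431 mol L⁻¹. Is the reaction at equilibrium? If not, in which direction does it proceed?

(CaCO₃, CaO are pure solids — omitted from Q.)
Q = [CO₂] = 0.0431
Q = 0.0431 = K, so the system is already at equilibrium.

neither direction; the system is at equilibrium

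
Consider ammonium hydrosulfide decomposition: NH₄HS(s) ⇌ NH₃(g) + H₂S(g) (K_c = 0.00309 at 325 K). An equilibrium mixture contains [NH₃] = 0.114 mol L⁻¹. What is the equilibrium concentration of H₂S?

[H₂S] = 0.0271 mol L⁻¹

(NH₄HS is a pure solid — omitted from K_c.)
At equilibrium, K_c = [NH₃]·[H₂S] = 0.00309.
(0.114)·([H₂S]) = 0.00309
[H₂S] = 0.0271 mol L⁻¹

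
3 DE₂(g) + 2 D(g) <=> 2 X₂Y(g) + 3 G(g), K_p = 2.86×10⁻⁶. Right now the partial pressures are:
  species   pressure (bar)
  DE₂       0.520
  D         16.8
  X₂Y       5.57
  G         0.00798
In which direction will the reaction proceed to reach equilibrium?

forward (toward products)

Q_p = P(X₂Y)²·P(G)³ / (P(DE₂)³·P(D)²) = (5.57)²·(0.00798)³ / ((0.520)³·(16.8)²) = 3.97×10⁻⁷
Q_p = 3.97×10⁻⁷ < K_p = 2.86×10⁻⁶, so the forward reaction proceeds.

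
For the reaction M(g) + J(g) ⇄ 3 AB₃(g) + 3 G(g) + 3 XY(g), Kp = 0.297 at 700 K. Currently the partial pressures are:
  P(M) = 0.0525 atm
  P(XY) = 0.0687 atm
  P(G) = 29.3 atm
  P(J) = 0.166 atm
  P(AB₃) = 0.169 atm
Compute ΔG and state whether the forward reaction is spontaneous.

ΔG = 15.8 kJ/mol; the forward reaction is non-spontaneous

Qp = P(AB₃)³·P(G)³·P(XY)³ / (P(M)·P(J)) = (0.169)³·(29.3)³·(0.0687)³ / ((0.0525)·(0.166)) = 4.52
ΔG = RT ln(Qp/Kp) = (8.314 J mol⁻¹ K⁻¹)(700 K) × ln(4.52/0.297)
   = (5.820 kJ/mol)(2.723) = 15.8 kJ/mol
ΔG > 0, so the forward reaction is non-spontaneous (proceeds in reverse).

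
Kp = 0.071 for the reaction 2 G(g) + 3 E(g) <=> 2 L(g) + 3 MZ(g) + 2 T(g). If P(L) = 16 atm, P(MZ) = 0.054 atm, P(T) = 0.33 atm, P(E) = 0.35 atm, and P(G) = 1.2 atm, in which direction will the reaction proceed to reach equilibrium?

Qp = P(L)²·P(MZ)³·P(T)² / (P(G)²·P(E)³) = (16)²·(0.054)³·(0.33)² / ((1.2)²·(0.35)³) = 0.071
Qp = 0.071 = Kp, so the system is already at equilibrium.

neither direction; the system is at equilibrium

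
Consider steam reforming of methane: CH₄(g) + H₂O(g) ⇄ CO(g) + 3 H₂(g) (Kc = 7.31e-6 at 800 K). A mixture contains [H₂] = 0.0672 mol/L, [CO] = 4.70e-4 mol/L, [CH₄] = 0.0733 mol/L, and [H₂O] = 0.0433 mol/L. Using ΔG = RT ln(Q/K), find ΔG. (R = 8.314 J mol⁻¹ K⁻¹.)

ΔG = 12.1 kJ/mol

Qc = [CO]·[H₂]³ / ([CH₄]·[H₂O]) = (4.70e-4)·(0.0672)³ / ((0.0733)·(0.0433)) = 4.49e-5
ΔG = RT ln(Qc/Kc) = (8.314 J mol⁻¹ K⁻¹)(800 K) × ln(4.49e-5/7.31e-6)
   = (6.651 kJ/mol)(1.815) = 12.1 kJ/mol
ΔG > 0, so the forward reaction is non-spontaneous (proceeds in reverse).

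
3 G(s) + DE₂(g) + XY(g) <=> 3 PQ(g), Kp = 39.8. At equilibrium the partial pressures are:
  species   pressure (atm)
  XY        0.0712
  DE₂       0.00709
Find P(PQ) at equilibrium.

(G is a pure solid — omitted from Kp.)
At equilibrium, Kp = P(PQ)³ / (P(DE₂)·P(XY)) = 39.8.
(P(PQ))³ / ((0.00709)·(0.0712)) = 39.8
P(PQ)³ = 0.0201 ⇒ P(PQ) = 0.272 atm

P(PQ) = 0.272 atm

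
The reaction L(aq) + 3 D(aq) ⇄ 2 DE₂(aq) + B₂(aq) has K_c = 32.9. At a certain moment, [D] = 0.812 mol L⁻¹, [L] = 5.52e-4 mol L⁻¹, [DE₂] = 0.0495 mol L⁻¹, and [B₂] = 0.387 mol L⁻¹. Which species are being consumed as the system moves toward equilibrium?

Q_c = [DE₂]²·[B₂] / ([L]·[D]³) = (0.0495)²·(0.387) / ((5.52e-4)·(0.812)³) = 3.21
Q_c = 3.21 < K_c = 32.9: net forward reaction.

L, D (reactants)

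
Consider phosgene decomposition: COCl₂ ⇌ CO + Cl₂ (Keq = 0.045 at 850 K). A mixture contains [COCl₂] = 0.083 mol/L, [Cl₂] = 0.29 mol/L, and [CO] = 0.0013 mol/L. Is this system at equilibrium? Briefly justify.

no; Q < K, reaction proceeds forward

Q = [CO]·[Cl₂] / [COCl₂] = (0.0013)·(0.29) / (0.083) = 0.0045
Q = 0.0045 < Keq = 0.045: net forward reaction.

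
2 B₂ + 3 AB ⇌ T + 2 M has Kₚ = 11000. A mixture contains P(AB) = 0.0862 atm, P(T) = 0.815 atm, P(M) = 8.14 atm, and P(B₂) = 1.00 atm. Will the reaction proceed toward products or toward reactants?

Qₚ = P(T)·P(M)² / (P(B₂)²·P(AB)³) = (0.815)·(8.14)² / ((1.00)²·(0.0862)³) = 84300
Qₚ = 84300 > Kₚ = 11000, so the reverse reaction proceeds.

in the reverse direction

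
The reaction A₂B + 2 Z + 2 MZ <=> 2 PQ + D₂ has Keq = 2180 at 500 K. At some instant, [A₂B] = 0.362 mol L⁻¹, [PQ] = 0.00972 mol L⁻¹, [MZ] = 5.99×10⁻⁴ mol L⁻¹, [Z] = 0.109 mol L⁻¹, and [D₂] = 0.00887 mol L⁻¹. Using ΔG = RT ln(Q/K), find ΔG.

Q = [PQ]²·[D₂] / ([A₂B]·[Z]²·[MZ]²) = (0.00972)²·(0.00887) / ((0.362)·(0.109)²·(5.99×10⁻⁴)²) = 543
ΔG = RT ln(Q/Keq) = (8.314 J mol⁻¹ K⁻¹)(500 K) × ln(543/2180)
   = (4.157 kJ/mol)(-1.390) = -5.78 kJ/mol
ΔG < 0, so the forward reaction is spontaneous (proceeds forward).

ΔG = -5.78 kJ/mol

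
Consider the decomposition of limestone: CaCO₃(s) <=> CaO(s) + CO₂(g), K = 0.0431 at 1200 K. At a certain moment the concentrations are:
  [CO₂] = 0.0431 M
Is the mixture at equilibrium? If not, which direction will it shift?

(CaCO₃, CaO are pure solids — omitted from Q.)
Q = [CO₂] = 0.0431
Q = 0.0431 = K; the system is at equilibrium.

yes, at equilibrium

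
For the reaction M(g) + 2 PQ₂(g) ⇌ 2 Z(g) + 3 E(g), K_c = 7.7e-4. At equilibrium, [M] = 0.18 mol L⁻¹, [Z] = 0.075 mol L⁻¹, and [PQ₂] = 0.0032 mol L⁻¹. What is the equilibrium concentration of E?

[E] = 0.0063 mol L⁻¹

At equilibrium, K_c = [Z]²·[E]³ / ([M]·[PQ₂]²) = 7.7e-4.
(0.075)²·([E])³ / ((0.18)·(0.0032)²) = 7.7e-4
[E]³ = 2.52e-7 ⇒ [E] = 0.0063 mol L⁻¹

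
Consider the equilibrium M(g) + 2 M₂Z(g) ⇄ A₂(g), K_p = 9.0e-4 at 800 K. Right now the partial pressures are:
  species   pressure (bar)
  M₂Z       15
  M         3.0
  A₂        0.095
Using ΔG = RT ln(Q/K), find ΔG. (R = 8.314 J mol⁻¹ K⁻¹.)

Q_p = P(A₂) / (P(M)·P(M₂Z)²) = (0.095) / ((3.0)·(15)²) = 1.41e-4
ΔG = RT ln(Q_p/K_p) = (8.314 J mol⁻¹ K⁻¹)(800 K) × ln(1.41e-4/9.0e-4)
   = (6.651 kJ/mol)(-1.854) = -12.3 kJ/mol
ΔG < 0, so the forward reaction is spontaneous (proceeds forward).

ΔG = -12.3 kJ/mol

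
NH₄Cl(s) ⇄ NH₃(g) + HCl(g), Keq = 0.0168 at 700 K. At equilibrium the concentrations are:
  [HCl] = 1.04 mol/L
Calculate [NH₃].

(NH₄Cl is a pure solid — omitted from Keq.)
At equilibrium, Keq = [NH₃]·[HCl] = 0.0168.
([NH₃])·(1.04) = 0.0168
[NH₃] = 0.0162 mol/L

[NH₃] = 0.0162 mol/L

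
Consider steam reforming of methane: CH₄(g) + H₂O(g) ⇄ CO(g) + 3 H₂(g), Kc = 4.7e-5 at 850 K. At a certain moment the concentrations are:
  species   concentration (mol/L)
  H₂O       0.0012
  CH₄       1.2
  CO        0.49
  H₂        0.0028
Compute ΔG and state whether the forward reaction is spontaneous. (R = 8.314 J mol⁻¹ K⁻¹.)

Qc = [CO]·[H₂]³ / ([CH₄]·[H₂O]) = (0.49)·(0.0028)³ / ((1.2)·(0.0012)) = 7.47e-6
ΔG = RT ln(Qc/Kc) = (8.314 J mol⁻¹ K⁻¹)(850 K) × ln(7.47e-6/4.7e-5)
   = (7.067 kJ/mol)(-1.839) = -13.0 kJ/mol
ΔG < 0, so the forward reaction is spontaneous (proceeds forward).

ΔG = -13.0 kJ/mol; the forward reaction is spontaneous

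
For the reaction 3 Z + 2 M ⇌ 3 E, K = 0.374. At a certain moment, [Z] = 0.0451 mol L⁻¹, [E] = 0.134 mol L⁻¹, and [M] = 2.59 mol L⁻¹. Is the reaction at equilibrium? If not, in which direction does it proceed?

Q = [E]³ / ([Z]³·[M]²) = (0.134)³ / ((0.0451)³·(2.59)²) = 3.91
Q = 3.91 > K = 0.374, so the reverse reaction proceeds.

reverse (toward reactants)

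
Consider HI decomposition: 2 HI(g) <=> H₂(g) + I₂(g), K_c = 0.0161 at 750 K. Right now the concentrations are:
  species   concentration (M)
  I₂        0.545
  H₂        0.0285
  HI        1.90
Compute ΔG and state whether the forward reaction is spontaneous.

Q_c = [H₂]·[I₂] / [HI]² = (0.0285)·(0.545) / (1.90)² = 0.00430
ΔG = RT ln(Q_c/K_c) = (8.314 J mol⁻¹ K⁻¹)(750 K) × ln(0.00430/0.0161)
   = (6.236 kJ/mol)(-1.320) = -8.23 kJ/mol
ΔG < 0, so the forward reaction is spontaneous (proceeds forward).

ΔG = -8.23 kJ/mol; the forward reaction is spontaneous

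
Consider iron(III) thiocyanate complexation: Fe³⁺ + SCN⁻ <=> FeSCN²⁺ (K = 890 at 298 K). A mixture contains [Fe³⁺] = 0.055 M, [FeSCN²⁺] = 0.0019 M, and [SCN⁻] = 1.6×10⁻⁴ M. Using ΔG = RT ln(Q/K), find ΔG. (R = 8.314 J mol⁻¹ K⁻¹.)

ΔG = -3.51 kJ/mol

Q = [FeSCN²⁺] / ([Fe³⁺]·[SCN⁻]) = (0.0019) / ((0.055)·(1.6×10⁻⁴)) = 216
ΔG = RT ln(Q/K) = (8.314 J mol⁻¹ K⁻¹)(298 K) × ln(216/890)
   = (2.478 kJ/mol)(-1.416) = -3.51 kJ/mol
ΔG < 0, so the forward reaction is spontaneous (proceeds forward).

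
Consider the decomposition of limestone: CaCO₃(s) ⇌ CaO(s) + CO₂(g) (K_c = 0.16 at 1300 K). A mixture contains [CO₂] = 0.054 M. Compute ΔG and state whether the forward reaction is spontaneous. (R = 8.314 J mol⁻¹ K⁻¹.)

(CaCO₃, CaO are pure solids — omitted from Q_c.)
Q_c = [CO₂] = 0.0540
ΔG = RT ln(Q_c/K_c) = (8.314 J mol⁻¹ K⁻¹)(1300 K) × ln(0.0540/0.16)
   = (10.81 kJ/mol)(-1.086) = -11.7 kJ/mol
ΔG < 0, so the forward reaction is spontaneous (proceeds forward).

ΔG = -11.7 kJ/mol; the forward reaction is spontaneous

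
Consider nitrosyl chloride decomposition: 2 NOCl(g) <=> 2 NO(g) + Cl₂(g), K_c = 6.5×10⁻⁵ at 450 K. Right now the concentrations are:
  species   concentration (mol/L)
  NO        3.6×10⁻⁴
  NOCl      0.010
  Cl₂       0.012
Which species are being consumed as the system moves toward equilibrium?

Q_c = [NO]²·[Cl₂] / [NOCl]² = (3.6×10⁻⁴)²·(0.012) / (0.010)² = 1.6×10⁻⁵
Q_c = 1.6×10⁻⁵ < K_c = 6.5×10⁻⁵: net forward reaction.

NOCl (reactants)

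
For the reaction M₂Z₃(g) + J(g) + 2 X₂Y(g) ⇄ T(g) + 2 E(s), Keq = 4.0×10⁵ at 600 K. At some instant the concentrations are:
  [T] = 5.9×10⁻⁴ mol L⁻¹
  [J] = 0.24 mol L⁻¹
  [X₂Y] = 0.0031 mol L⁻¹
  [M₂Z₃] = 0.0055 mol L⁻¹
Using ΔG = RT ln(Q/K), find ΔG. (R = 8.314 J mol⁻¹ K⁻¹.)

ΔG = -10.7 kJ/mol

(E is a pure solid — omitted from Q.)
Q = [T] / ([M₂Z₃]·[J]·[X₂Y]²) = (5.9×10⁻⁴) / ((0.0055)·(0.24)·(0.0031)²) = 46500
ΔG = RT ln(Q/Keq) = (8.314 J mol⁻¹ K⁻¹)(600 K) × ln(46500/4.0×10⁵)
   = (4.988 kJ/mol)(-2.152) = -10.7 kJ/mol
ΔG < 0, so the forward reaction is spontaneous (proceeds forward).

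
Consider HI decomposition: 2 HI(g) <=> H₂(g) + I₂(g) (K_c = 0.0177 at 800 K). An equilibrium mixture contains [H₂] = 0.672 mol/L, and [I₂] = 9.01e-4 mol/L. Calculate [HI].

[HI] = 0.185 mol/L

At equilibrium, K_c = [H₂]·[I₂] / [HI]² = 0.0177.
(0.672)·(9.01e-4) / ([HI])² = 0.0177
[HI]² = 0.0342 ⇒ [HI] = 0.185 mol/L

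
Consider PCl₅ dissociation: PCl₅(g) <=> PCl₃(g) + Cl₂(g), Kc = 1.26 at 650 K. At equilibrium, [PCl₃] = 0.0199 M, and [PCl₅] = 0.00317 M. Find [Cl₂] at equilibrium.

[Cl₂] = 0.201 M

At equilibrium, Kc = [PCl₃]·[Cl₂] / [PCl₅] = 1.26.
(0.0199)·([Cl₂]) / (0.00317) = 1.26
[Cl₂] = 0.201 M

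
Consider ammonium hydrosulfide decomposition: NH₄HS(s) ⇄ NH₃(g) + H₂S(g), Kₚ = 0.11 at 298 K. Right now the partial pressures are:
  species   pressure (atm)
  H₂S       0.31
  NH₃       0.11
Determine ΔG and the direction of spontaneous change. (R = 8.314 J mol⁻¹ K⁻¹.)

(NH₄HS is a pure solid — omitted from Qₚ.)
Qₚ = P(NH₃)·P(H₂S) = (0.11)·(0.31) = 0.0341
ΔG = RT ln(Qₚ/Kₚ) = (8.314 J mol⁻¹ K⁻¹)(298 K) × ln(0.0341/0.11)
   = (2.478 kJ/mol)(-1.171) = -2.90 kJ/mol
ΔG < 0, so the forward reaction is spontaneous (proceeds forward).

ΔG = -2.90 kJ/mol; the forward reaction is spontaneous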